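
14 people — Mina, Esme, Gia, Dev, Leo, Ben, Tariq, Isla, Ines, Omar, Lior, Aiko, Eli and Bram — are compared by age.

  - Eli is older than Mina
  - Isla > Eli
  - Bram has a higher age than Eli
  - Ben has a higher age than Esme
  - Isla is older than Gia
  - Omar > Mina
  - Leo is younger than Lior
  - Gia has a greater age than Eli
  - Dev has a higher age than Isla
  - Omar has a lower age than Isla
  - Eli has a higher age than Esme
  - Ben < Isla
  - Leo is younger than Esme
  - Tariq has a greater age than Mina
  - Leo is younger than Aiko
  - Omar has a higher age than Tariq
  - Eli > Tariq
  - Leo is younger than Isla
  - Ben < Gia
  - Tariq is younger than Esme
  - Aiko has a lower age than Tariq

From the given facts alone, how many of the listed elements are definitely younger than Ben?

5

From Ben the given relations immediately reach Esme.
From those, Leo, Tariq — 3 in total.
From those, Mina, Aiko — 5 in total.
Nothing else is reachable below Ben; 5 in all.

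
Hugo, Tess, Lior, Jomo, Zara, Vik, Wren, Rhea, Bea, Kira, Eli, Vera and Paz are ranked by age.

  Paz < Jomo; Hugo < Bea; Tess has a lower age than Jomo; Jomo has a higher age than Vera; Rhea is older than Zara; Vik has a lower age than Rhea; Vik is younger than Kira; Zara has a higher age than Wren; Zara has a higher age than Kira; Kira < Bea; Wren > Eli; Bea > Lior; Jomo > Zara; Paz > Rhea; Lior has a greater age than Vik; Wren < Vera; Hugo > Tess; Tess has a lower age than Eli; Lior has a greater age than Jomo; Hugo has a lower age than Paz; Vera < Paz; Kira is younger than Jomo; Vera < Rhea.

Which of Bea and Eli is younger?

Eli

Chaining the given relations: Eli < Wren < Vera < Rhea < Paz < Jomo < Lior < Bea.
So Eli < Bea; Eli is the younger of the two.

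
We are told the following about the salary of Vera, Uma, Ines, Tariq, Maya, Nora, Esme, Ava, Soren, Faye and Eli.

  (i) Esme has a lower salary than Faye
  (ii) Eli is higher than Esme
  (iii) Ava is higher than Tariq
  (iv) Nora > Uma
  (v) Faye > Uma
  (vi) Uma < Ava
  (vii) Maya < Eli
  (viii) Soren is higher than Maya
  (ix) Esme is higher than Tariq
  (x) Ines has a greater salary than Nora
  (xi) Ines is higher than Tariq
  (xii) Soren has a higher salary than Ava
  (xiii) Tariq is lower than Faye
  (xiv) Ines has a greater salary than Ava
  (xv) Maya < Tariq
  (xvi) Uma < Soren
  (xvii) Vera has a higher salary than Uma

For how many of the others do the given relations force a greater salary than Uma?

6

Directly above Uma: Faye, Vera, Nora, Ava, Soren.
One step further: Ines (6 so far).
Nothing else is reachable above Uma; 6 in all.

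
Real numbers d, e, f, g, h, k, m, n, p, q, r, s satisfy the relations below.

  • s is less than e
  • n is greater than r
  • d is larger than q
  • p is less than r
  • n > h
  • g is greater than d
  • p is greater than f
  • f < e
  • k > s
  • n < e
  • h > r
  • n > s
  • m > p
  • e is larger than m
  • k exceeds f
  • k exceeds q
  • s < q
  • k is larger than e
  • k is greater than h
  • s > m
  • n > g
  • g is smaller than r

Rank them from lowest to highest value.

f < p < m < s < q < d < g < r < h < n < e < k

The consecutive links are each given: f < p; p < m; m < s; s < q; q < d; d < g; g < r; r < h; h < n; n < e; e < k.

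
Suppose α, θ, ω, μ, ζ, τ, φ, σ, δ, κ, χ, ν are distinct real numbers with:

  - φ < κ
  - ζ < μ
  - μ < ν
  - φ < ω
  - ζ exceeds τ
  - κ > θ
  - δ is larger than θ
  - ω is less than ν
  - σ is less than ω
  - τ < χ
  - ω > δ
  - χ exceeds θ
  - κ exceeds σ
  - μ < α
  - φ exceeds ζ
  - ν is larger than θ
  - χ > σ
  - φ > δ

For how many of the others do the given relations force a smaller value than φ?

From φ the given relations immediately reach δ, ζ.
From those, θ, τ — 4 in total.
No other element is forced below φ by the given relations, so the count is 4.

4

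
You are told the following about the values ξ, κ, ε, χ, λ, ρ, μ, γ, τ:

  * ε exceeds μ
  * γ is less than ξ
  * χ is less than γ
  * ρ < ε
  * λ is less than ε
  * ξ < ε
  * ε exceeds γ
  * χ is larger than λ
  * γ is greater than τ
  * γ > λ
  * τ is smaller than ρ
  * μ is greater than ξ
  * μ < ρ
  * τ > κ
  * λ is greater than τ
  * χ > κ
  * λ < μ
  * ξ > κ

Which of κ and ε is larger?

Link the given pairs in sequence: κ < τ; τ < λ; λ < χ; χ < γ; γ < ξ; ξ < μ; μ < ρ; ρ < ε.
Chaining these gives κ < τ < λ < χ < γ < ξ < μ < ρ < ε.
So κ < ε; ε is the larger of the two.

ε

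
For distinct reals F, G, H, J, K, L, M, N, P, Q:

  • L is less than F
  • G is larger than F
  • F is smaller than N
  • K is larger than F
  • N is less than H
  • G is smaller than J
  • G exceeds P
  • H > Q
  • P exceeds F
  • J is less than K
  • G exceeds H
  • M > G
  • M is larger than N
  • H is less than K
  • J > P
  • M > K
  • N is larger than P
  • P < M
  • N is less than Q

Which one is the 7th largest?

Chaining the given pairs: L < F < P < N < Q < H < G < J < K < M.
Counting 7 from the largest end gives N.

N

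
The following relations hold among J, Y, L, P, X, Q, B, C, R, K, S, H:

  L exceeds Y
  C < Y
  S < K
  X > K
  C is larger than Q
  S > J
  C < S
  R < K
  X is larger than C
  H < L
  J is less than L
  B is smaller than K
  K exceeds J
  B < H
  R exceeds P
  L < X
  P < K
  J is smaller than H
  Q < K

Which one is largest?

B is not greatest since B < K; Q is not greatest since Q < C; C is not greatest since C < X; J is not greatest since J < L; Y is not greatest since Y < L; P is not greatest since P < K; H is not greatest since H < L; L is not greatest since L < X; R is not greatest since R < K; S is not greatest since S < K; K is not greatest since K < X.
Only X has nothing above it, so X is the largest.

X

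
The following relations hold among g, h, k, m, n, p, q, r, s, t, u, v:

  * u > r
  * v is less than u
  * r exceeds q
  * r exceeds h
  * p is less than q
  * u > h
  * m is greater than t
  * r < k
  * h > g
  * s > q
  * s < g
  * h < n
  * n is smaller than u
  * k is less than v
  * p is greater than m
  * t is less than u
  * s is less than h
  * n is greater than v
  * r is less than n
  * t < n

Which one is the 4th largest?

Chaining the given pairs: t < m < p < q < s < g < h < r < k < v < n < u.
Counting 4 from the largest end gives k.

k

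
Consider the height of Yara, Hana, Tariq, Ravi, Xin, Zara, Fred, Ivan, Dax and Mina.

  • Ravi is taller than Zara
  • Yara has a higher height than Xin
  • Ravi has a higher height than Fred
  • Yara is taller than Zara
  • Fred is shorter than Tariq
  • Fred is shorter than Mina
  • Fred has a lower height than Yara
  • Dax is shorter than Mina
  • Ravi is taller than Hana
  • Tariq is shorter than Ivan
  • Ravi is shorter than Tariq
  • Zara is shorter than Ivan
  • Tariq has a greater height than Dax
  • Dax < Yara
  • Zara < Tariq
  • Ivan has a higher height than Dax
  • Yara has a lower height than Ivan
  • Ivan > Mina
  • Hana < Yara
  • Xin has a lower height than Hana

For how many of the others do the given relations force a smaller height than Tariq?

Directly below Tariq: Zara, Dax, Fred, Ravi.
One step further: Hana (5 so far).
One step further: Xin (6 so far).
No other element is forced below Tariq by the given relations, so the count is 6.

6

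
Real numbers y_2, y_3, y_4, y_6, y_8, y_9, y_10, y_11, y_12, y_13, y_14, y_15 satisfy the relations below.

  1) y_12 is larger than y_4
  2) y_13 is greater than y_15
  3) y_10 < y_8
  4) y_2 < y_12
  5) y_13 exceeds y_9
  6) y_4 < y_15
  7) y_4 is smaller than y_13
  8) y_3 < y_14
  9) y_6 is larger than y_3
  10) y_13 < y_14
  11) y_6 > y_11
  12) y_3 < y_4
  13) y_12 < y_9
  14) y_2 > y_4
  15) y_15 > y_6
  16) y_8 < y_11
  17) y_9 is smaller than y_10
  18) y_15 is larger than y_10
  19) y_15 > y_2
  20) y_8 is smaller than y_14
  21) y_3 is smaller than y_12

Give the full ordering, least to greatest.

The consecutive links are each given: y_3 < y_4; y_4 < y_2; y_2 < y_12; y_12 < y_9; y_9 < y_10; y_10 < y_8; y_8 < y_11; y_11 < y_6; y_6 < y_15; y_15 < y_13; y_13 < y_14.

y_3 < y_4 < y_2 < y_12 < y_9 < y_10 < y_8 < y_11 < y_6 < y_15 < y_13 < y_14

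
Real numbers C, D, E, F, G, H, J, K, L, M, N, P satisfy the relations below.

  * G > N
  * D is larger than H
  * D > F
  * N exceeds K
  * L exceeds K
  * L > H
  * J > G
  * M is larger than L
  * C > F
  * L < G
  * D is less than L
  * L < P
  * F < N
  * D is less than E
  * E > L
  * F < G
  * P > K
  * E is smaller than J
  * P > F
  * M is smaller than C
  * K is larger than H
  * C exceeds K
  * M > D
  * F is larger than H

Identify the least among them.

K is not least since H < K; F is not least since H < F; D is not least since H < D; L is not least since D < L; P is not least since F < P; N is not least since K < N; E is not least since D < E; M is not least since L < M; C is not least since M < C; G is not least since F < G; J is not least since G < J.
Only H has nothing below it, so H is the least.

H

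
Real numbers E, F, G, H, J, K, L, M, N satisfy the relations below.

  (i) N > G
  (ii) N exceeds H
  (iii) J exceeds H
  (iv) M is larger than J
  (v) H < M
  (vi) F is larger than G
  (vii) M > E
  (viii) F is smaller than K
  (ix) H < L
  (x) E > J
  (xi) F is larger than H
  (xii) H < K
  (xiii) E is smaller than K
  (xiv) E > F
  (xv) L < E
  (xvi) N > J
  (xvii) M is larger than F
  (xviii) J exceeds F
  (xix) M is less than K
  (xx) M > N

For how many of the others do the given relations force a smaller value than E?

The elements the relations force below E are G, H, F, J, L — no chain reaches any other.
That is 5.

5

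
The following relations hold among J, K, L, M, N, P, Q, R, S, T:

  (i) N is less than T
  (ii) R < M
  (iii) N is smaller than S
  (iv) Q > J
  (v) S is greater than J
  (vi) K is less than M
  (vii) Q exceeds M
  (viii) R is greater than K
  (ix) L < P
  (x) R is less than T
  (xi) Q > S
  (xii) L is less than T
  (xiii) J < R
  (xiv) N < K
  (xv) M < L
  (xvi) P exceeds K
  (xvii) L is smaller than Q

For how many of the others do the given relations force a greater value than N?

From N the given relations immediately reach K, S, T.
From those, R, M, Q, P — 7 in total.
From those, L — 8 in total.
Nothing else is reachable above N; 8 in all.

8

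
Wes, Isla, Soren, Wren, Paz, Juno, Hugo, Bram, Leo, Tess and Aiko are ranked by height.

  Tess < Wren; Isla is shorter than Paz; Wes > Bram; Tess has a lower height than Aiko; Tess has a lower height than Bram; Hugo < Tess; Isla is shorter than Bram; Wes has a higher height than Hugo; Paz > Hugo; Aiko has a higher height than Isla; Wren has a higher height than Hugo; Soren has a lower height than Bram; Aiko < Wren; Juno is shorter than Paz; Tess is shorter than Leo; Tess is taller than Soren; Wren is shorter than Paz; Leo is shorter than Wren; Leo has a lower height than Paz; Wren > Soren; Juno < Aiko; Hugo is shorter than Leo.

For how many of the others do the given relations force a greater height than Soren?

7

Directly above Soren: Tess, Wren, Bram.
One step further: Aiko, Leo, Paz, Wes (7 so far).
Nothing else is reachable above Soren; 7 in all.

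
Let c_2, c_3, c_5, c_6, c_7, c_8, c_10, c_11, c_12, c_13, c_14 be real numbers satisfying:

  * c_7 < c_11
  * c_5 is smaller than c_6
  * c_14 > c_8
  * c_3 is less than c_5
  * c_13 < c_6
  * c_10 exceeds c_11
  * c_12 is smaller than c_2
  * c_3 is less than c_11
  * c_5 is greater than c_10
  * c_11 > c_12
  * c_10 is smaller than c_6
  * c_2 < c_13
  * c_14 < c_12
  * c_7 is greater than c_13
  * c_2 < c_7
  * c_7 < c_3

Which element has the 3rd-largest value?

Chaining the given pairs: c_8 < c_14 < c_12 < c_2 < c_13 < c_7 < c_3 < c_11 < c_10 < c_5 < c_6.
Counting 3 from the largest end gives c_10.

c_10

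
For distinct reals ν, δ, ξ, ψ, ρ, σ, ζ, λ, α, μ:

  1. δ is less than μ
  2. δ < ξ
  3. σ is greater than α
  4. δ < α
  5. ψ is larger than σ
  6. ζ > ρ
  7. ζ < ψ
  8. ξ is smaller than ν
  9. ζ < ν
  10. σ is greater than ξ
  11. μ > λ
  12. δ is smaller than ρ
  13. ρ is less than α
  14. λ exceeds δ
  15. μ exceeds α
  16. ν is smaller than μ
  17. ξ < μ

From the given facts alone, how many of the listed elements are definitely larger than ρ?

Directly above ρ: ζ, α.
One step further: ν, σ, μ, ψ (6 so far).
No other element is forced above ρ by the given relations, so the count is 6.

6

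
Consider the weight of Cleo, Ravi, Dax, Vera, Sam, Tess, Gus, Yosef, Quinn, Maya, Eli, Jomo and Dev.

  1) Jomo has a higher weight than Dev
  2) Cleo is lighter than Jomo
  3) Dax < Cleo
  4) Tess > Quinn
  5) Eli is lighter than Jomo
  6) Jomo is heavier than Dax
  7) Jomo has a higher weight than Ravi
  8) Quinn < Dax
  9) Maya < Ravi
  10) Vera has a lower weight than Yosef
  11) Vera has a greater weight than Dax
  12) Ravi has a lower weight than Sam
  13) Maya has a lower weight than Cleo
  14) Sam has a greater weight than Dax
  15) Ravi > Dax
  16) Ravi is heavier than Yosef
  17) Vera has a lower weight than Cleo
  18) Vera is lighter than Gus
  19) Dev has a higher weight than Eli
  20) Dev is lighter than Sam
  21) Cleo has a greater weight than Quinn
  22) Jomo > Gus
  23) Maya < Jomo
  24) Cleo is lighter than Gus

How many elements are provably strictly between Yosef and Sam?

Chaining upward from Yosef reaches: Ravi, Jomo.
Chaining downward from Sam reaches: Maya, Quinn, Dax, Vera, Eli, Dev, Ravi.
Strictly between Yosef and Sam are those in both lists: Ravi — 1 element.

1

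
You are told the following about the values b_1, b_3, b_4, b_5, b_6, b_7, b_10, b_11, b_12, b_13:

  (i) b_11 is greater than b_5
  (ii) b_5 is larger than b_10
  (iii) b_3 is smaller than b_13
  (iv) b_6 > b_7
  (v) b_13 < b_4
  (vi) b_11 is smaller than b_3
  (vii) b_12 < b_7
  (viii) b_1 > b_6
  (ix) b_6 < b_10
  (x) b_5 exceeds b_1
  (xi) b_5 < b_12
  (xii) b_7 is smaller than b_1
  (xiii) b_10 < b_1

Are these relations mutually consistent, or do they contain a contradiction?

Chaining the given relations yields b_12 < b_7 < b_6 < b_10 < b_1 < b_5, so b_12 < b_5. But one relation states b_5 < b_12. These cannot both hold.

inconsistent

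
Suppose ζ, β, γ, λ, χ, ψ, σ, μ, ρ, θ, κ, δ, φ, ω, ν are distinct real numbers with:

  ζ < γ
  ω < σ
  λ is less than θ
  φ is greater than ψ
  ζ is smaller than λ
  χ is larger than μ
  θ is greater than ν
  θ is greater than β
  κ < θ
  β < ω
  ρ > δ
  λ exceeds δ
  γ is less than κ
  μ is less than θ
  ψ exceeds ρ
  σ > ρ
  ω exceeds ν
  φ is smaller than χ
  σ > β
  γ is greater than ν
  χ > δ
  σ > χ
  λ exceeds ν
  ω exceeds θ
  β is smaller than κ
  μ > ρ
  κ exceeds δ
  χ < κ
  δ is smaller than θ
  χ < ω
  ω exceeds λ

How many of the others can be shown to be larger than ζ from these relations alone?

6

Directly above ζ: λ, γ.
One step further: κ, θ, ω (5 so far).
One step further: σ (6 so far).
No other element is forced above ζ by the given relations, so the count is 6.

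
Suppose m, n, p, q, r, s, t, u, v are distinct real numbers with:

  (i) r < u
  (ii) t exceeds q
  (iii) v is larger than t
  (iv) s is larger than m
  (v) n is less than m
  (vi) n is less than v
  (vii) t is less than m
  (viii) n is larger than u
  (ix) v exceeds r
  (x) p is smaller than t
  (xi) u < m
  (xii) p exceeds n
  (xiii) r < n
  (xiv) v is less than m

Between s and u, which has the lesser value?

u

u < n and n < p give u < p.
Then p < t extends the chain to t.
Then t < v extends the chain to v.
Then v < m extends the chain to m.
With m < s: u < n < p < t < v < m < s.
So u < s; u is the smaller of the two.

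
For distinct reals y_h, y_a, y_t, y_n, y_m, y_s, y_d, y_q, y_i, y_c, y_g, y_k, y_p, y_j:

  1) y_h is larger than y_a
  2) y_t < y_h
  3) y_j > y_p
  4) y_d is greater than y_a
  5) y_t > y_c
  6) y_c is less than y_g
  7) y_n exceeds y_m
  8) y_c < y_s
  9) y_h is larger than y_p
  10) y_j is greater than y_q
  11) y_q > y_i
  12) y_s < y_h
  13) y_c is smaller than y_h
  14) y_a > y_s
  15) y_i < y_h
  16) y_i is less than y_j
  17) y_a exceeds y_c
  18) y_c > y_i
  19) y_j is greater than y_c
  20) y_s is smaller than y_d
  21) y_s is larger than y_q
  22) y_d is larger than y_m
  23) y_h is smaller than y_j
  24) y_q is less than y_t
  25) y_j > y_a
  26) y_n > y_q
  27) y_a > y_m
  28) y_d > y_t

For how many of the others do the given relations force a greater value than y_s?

The elements the relations force above y_s are y_a, y_h, y_j, y_d — no chain reaches any other.
That is 4.

4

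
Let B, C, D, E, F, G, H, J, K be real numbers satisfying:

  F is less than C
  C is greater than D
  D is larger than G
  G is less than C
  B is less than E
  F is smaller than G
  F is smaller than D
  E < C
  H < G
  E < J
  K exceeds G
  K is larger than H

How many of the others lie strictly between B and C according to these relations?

Chaining upward from B reaches: E, J.
Chaining downward from C reaches: H, E, F, G, D.
Strictly between B and C are those in both lists: E — 1 element.

1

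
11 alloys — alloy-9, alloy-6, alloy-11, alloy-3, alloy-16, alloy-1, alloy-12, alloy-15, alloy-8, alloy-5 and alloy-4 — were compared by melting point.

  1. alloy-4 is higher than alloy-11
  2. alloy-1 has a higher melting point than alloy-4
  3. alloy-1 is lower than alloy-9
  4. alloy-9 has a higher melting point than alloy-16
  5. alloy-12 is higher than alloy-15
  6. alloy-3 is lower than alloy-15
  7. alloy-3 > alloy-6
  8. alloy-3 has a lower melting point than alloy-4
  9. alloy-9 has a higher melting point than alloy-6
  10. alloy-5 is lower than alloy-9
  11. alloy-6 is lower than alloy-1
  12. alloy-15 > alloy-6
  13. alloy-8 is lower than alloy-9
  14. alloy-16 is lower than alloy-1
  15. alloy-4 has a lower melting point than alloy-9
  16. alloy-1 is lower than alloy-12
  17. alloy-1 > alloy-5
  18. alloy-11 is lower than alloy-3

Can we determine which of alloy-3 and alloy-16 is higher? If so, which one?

Following every chain through alloy-16: above alloy-16 we get alloy-1, alloy-9, alloy-12.
alloy-3 is not reached, and no chain runs the other way from alloy-3 to alloy-16.
So the given relations leave the order of alloy-16 and alloy-3 undetermined.

undetermined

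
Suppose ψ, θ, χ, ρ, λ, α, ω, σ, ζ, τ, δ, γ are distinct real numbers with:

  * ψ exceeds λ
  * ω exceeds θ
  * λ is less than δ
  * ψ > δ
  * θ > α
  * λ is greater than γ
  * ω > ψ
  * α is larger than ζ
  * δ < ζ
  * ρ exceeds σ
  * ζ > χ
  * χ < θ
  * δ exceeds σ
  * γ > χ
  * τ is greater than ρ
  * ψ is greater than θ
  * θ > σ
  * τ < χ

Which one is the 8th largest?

Chaining the given pairs: σ < ρ < τ < χ < γ < λ < δ < ζ < α < θ < ψ < ω.
The 8th largest is γ.

γ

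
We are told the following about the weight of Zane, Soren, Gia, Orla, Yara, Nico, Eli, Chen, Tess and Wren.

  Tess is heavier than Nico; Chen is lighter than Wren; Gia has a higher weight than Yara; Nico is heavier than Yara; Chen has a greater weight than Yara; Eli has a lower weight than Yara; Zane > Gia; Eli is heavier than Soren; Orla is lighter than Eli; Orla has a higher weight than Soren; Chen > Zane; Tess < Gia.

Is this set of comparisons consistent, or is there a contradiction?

consistent

Every relation is compatible with Soren < Orla < Eli < Yara < Nico < Tess < Gia < Zane < Chen < Wren; the set is consistent.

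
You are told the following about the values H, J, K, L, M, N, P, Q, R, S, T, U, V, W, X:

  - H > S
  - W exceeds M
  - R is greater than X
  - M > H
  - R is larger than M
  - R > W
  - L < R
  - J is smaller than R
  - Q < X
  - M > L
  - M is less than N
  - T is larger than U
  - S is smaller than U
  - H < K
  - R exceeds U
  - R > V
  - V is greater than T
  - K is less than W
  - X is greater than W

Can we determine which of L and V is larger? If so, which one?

Following every chain through L: above L we get M, W, N, X, R.
V is not reached, and no chain runs the other way from V to L.
So the given relations leave the order of L and V undetermined.

undetermined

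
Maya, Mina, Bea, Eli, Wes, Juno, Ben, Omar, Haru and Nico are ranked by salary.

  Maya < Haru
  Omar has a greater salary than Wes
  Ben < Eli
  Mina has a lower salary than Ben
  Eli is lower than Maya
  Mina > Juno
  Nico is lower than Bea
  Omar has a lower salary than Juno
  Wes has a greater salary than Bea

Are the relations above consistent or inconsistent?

The single ordering Nico < Bea < Wes < Omar < Juno < Mina < Ben < Eli < Maya < Haru satisfies every listed relation, so no contradiction arises.

consistent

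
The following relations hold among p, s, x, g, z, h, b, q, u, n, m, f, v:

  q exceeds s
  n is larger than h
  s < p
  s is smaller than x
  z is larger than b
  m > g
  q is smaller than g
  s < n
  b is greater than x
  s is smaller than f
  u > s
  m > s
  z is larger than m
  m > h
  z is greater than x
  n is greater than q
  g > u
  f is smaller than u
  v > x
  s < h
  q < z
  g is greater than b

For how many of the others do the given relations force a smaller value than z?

9

Directly below z: x, q, b, m.
One step further: s, h, g (7 so far).
One step further: u (8 so far).
One step further: f (9 so far).
No other element is forced below z by the given relations, so the count is 9.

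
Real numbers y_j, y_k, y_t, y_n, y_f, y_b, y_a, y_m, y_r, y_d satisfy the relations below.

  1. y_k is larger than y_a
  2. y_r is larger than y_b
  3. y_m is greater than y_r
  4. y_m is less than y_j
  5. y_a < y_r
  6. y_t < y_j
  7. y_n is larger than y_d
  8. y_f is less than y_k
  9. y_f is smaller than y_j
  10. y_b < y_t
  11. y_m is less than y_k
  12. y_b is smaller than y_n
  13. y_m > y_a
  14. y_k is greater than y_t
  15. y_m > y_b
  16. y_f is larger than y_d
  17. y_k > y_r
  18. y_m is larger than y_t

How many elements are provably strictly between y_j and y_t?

The relations place y_t below y_j. An element lies strictly between them when it is forced above y_t and also forced below y_j.
Above y_t: {y_m, y_k}. Below y_j: {y_b, y_a, y_r, y_d, y_f, y_m}.
Intersection: {y_m} — 1.

1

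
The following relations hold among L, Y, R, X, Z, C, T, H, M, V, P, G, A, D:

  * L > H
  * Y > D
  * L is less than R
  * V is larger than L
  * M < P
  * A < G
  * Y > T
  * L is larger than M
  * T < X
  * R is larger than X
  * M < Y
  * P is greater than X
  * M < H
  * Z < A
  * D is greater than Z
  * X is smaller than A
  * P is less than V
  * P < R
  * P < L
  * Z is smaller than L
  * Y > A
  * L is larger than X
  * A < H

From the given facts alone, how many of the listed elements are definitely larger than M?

6

From M the given relations immediately reach P, H, L, Y.
From those, R, V — 6 in total.
No other element is forced above M by the given relations, so the count is 6.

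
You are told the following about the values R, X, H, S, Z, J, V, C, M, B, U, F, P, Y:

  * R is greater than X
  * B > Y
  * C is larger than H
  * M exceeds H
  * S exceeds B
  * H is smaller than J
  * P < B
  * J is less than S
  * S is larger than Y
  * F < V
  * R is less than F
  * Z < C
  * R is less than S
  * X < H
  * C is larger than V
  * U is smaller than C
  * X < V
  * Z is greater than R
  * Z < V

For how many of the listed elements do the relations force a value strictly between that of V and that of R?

2

Chaining upward from R reaches: Z, F, C, S.
Chaining downward from V reaches: X, Z, F.
Strictly between R and V are those in both lists: Z, F — 2 elements.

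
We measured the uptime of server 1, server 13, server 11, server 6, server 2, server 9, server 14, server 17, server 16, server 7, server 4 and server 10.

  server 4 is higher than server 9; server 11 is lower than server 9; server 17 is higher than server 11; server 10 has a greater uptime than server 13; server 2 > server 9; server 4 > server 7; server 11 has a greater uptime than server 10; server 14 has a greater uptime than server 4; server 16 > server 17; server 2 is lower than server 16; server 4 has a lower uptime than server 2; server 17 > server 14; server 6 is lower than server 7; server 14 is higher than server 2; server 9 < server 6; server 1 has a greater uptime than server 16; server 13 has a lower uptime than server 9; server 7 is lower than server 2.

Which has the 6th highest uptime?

Chaining the given pairs: server 13 < server 10 < server 11 < server 9 < server 6 < server 7 < server 4 < server 2 < server 14 < server 17 < server 16 < server 1.
Counting 6 from the largest end gives server 4.

server 4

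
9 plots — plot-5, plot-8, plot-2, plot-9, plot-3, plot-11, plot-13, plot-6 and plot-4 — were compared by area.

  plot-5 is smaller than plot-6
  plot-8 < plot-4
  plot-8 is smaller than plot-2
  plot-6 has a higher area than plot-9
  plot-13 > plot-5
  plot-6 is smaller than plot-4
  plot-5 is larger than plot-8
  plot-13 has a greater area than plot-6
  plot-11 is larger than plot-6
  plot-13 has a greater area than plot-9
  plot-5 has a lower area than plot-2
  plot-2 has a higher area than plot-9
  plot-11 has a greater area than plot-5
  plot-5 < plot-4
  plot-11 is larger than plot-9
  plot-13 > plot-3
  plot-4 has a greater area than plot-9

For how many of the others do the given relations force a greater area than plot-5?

Directly above plot-5: plot-6, plot-4, plot-2, plot-11, plot-13.
Nothing else is reachable above plot-5; 5 in all.

5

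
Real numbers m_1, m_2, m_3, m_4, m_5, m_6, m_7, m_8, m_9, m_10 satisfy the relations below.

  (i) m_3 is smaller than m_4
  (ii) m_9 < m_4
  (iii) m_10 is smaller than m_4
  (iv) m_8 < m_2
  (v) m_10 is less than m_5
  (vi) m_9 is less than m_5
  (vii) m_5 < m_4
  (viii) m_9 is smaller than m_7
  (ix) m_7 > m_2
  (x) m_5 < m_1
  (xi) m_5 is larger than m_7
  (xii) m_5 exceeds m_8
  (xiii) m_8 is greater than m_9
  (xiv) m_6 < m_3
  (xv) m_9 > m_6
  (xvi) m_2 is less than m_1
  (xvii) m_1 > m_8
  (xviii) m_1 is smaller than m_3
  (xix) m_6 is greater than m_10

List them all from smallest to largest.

m_10 < m_6 < m_9 < m_8 < m_2 < m_7 < m_5 < m_1 < m_3 < m_4

Each adjacent pair is fixed by a given relation: m_10 < m_6; m_6 < m_9; m_9 < m_8; m_8 < m_2; m_2 < m_7; m_7 < m_5; m_5 < m_1; m_1 < m_3; m_3 < m_4. Chaining them end to end gives the full order.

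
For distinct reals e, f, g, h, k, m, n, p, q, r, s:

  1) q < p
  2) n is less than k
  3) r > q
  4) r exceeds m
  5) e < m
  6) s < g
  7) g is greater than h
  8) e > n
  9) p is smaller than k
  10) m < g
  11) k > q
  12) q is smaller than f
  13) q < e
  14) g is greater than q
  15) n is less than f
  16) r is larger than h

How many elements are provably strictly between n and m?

Chaining upward from n reaches: e, g, r, f, k.
Chaining downward from m reaches: q, e.
Strictly between n and m are those in both lists: e — 1 element.

1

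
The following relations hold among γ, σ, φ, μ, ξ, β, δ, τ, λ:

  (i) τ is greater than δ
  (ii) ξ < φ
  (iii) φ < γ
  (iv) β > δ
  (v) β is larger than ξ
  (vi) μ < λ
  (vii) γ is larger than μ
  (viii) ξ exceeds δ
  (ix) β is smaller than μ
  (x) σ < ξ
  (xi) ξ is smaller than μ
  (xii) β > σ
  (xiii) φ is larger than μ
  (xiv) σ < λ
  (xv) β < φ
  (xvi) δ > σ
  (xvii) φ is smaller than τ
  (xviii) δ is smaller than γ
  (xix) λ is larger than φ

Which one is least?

σ

Chaining upward from σ: directly above it, δ, ξ, β, λ; then μ, φ, γ, τ.
That covers every other element, and nothing is given below σ, so σ is the least.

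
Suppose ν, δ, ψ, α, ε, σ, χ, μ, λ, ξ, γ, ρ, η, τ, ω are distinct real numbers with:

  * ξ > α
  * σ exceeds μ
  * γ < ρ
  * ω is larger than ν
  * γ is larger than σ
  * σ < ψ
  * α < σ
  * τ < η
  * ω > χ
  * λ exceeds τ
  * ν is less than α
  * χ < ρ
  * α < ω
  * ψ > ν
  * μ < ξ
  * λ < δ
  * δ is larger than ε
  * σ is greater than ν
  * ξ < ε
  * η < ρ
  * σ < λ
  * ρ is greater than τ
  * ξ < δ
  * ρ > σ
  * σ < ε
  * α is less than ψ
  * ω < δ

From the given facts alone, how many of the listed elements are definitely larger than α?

The elements the relations force above α are σ, γ, λ, ψ, ξ, ε, ω, ρ, δ — no chain reaches any other.
That is 9.

9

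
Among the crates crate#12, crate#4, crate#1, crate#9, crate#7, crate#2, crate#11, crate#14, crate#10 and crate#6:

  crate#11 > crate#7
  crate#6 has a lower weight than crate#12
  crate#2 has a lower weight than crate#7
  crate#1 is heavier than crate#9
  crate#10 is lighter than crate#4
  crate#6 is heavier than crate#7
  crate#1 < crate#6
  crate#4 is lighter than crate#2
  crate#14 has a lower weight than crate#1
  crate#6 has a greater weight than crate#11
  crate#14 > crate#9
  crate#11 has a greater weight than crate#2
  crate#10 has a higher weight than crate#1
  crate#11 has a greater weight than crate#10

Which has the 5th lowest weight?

Chaining the given pairs: crate#9 < crate#14 < crate#1 < crate#10 < crate#4 < crate#2 < crate#7 < crate#11 < crate#6 < crate#12.
Counting 5 from the smallest end gives crate#4.

crate#4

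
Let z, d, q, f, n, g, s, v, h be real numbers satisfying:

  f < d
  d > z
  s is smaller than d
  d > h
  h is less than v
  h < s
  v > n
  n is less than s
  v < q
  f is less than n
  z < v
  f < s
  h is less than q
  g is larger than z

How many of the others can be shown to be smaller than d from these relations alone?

From d the given relations immediately reach h, f, s, z.
From those, n — 5 in total.
Nothing else is reachable below d; 5 in all.

5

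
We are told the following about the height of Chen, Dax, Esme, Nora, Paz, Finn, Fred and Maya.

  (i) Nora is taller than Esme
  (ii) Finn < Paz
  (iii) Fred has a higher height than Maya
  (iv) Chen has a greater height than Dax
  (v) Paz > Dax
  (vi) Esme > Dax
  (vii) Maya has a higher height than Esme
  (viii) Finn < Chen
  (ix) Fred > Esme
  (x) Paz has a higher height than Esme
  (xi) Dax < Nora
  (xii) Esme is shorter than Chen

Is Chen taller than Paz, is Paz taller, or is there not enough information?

Following every chain through Paz: below Paz we get Dax, Esme, Finn.
Chen is not reached, and no chain runs the other way from Chen to Paz.
So the given relations leave the order of Paz and Chen undetermined.

undetermined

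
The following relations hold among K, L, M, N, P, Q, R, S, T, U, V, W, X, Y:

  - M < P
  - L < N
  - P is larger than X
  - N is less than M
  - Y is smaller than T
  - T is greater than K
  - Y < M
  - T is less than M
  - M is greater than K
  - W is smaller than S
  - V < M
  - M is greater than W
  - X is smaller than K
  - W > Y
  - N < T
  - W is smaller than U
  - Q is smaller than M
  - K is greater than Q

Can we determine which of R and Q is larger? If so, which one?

Following every chain through Q: above Q we get K, T, M, P.
R is not reached, and no chain runs the other way from R to Q.
So the given relations leave the order of Q and R undetermined.

undetermined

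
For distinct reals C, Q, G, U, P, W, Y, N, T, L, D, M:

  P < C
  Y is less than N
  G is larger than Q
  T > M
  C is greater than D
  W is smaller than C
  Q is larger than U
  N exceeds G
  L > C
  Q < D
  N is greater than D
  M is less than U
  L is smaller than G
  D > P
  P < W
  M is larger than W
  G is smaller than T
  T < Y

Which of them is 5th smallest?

The consecutive relations fix a unique order: P < W < M < U < Q < D < C < L < G < T < Y < N.
The 5th smallest is Q.

Q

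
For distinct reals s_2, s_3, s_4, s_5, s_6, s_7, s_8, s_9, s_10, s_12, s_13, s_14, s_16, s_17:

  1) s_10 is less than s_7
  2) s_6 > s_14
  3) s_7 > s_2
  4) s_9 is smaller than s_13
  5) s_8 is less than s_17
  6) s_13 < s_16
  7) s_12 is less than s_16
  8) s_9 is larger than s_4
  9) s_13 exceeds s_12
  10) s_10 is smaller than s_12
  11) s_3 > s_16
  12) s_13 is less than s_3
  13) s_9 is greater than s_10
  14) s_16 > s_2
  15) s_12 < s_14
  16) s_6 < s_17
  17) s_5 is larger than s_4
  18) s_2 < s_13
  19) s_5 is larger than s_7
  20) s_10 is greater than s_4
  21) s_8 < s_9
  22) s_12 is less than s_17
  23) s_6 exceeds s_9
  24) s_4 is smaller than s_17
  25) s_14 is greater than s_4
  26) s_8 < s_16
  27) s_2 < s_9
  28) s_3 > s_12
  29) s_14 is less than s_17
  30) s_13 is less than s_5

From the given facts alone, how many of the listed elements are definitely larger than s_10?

10

From s_10 the given relations immediately reach s_12, s_9, s_7.
From those, s_14, s_13, s_16, s_6, s_3, s_5, s_17 — 10 in total.
No other element is forced above s_10 by the given relations, so the count is 10.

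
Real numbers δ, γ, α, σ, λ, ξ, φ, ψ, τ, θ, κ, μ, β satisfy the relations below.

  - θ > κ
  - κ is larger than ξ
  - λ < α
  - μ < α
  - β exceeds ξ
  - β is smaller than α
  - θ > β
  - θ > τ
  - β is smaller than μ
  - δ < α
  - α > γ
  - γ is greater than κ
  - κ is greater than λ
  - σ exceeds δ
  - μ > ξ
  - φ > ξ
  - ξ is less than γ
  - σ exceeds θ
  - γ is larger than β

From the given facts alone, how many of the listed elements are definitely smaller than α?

The elements the relations force below α are ξ, δ, λ, κ, β, γ, μ — no chain reaches any other.
That is 7.

7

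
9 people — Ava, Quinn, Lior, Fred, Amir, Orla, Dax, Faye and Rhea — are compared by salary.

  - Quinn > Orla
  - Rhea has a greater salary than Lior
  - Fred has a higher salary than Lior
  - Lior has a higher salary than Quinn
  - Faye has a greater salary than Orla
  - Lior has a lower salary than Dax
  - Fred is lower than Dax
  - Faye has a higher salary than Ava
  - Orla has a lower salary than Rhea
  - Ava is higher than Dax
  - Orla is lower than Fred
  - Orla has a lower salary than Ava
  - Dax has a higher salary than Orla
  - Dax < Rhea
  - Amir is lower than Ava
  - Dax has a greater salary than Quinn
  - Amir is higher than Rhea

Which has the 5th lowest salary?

Dax

The consecutive relations fix a unique order: Orla < Quinn < Lior < Fred < Dax < Rhea < Amir < Ava < Faye.
Counting 5 from the smallest end gives Dax.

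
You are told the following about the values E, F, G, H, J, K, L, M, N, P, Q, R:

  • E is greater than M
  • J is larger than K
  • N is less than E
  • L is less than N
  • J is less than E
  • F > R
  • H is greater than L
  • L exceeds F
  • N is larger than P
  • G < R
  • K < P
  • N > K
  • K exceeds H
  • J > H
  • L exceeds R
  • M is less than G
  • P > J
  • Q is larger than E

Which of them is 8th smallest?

Chaining the given pairs: M < G < R < F < L < H < K < J < P < N < E < Q.
Counting 8 from the smallest end gives J.

J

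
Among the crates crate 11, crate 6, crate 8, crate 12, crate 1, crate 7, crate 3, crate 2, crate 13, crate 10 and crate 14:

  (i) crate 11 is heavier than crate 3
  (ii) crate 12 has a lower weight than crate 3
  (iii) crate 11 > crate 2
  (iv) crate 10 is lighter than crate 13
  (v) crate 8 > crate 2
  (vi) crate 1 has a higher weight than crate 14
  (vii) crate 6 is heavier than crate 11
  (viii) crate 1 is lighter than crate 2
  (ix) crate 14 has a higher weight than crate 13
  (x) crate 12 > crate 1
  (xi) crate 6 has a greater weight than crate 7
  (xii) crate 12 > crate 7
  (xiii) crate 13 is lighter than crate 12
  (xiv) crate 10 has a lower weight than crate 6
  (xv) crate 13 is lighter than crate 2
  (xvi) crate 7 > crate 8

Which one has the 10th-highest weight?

crate 13

Chaining the given pairs: crate 10 < crate 13 < crate 14 < crate 1 < crate 2 < crate 8 < crate 7 < crate 12 < crate 3 < crate 11 < crate 6.
The 10th largest is crate 13.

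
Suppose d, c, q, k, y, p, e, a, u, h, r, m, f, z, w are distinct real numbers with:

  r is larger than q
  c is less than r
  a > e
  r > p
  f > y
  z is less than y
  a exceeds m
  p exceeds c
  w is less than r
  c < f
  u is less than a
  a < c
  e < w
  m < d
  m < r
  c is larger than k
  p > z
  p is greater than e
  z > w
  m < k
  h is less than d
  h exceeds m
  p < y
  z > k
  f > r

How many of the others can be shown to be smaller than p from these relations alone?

From p the given relations immediately reach e, z, c.
From those, w, k, a — 6 in total.
From those, m, u — 8 in total.
No other element is forced below p by the given relations, so the count is 8.

8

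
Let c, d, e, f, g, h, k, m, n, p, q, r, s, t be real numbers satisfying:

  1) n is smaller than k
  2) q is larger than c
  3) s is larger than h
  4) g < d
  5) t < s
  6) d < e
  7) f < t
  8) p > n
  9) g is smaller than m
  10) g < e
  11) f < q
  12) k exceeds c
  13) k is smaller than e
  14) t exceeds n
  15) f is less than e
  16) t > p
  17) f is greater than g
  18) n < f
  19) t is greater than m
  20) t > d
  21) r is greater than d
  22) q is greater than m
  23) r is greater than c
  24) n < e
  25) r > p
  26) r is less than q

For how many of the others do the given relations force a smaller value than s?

Directly below s: h, t.
One step further: n, d, f, m, p (7 so far).
One step further: g (8 so far).
No other element is forced below s by the given relations, so the count is 8.

8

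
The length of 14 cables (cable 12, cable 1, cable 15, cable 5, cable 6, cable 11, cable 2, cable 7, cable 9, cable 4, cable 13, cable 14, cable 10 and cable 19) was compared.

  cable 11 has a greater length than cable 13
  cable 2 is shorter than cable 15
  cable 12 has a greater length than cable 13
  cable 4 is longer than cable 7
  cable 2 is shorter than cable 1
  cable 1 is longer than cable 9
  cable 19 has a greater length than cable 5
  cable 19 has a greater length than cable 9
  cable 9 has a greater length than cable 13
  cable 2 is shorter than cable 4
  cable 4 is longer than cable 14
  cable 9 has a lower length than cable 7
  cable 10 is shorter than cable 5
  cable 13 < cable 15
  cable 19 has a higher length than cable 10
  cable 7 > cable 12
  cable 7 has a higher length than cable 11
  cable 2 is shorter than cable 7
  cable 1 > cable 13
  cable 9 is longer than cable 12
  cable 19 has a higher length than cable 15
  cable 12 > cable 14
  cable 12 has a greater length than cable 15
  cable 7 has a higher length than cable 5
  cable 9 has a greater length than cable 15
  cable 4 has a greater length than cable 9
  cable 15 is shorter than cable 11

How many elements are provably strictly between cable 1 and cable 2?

Chaining upward from cable 2 reaches: cable 15, cable 12, cable 9, cable 19, cable 11, cable 7, cable 4.
Chaining downward from cable 1 reaches: cable 14, cable 13, cable 15, cable 12, cable 9.
Strictly between cable 2 and cable 1 are those in both lists: cable 15, cable 12, cable 9 — 3 elements.

3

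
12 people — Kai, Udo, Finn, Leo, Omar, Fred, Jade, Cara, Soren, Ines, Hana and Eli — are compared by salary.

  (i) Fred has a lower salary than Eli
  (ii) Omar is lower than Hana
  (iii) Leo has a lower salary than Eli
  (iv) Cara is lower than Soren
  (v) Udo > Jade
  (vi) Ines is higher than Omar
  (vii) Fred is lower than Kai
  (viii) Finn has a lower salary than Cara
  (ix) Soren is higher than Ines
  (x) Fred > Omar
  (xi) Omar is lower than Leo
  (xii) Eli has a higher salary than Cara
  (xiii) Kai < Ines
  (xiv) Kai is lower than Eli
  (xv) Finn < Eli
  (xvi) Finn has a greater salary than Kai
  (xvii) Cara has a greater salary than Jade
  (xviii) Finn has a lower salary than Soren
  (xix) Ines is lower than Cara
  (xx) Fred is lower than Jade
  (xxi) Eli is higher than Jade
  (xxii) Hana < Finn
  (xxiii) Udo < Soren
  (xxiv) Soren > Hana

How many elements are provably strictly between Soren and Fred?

6

Chaining upward from Fred reaches: Kai, Ines, Finn, Jade, Cara, Udo, Eli.
Chaining downward from Soren reaches: Omar, Kai, Hana, Ines, Finn, Jade, Cara, Udo.
Strictly between Fred and Soren are those in both lists: Kai, Ines, Finn, Jade, Cara, Udo — 6 elements.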